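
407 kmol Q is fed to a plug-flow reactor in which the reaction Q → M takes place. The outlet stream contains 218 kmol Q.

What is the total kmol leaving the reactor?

407 kmol

For Q: n = n₀ − 1ξ → 218 = 407 − 1ξ, giving ξ = 189 kmol.
Outlet amounts (n = n₀ + ν ξ):
  Q: 407 − 1(189) = 218
  M: 0 + 1(189) = 189
Total out = 218 + 189 = 407 kmol.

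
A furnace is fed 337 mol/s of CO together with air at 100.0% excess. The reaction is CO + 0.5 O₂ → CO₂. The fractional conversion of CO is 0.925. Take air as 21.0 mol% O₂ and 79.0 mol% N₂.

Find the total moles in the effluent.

Stoichiometric O₂ = 0.5 × 337 = 168.5 mol/s; O₂ fed = 168.5 × 2.000 = 337 mol/s.
N₂ fed = 337 × 79/21 = 1268 mol/s.
Fuel reacted = 0.925 × 337 → ξ = 311.7 mol/s.
Outlet (n = n₀ + ν ξ):
  CO: 337 − 1(311.7) = 25.27
  O₂: 337 − 0.5(311.7) = 181.1
  N₂: 1268 (inert)
  CO₂: 0 + 1(311.7) = 311.7
Total out = 25.27 + 181.1 + 1268 + 311.7 = 1786 mol/s.

1790 mol/s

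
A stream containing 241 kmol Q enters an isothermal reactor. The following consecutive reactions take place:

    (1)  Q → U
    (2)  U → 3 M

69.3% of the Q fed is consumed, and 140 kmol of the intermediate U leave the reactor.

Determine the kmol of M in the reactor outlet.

81 kmol

Conversion of Q: Q consumed = 1ξ₁ = 0.693 × 241 → ξ₁ = 167 kmol.
U balance: n_U = 0 + 1ξ₁ − 1ξ₂ = 140 → ξ₂ = (1·167 − 140)/1 = 27.01 kmol.
Outlet amounts (n = n₀ + Σ ν·ξ):
  Q: 241 − 1(167) = 73.99
  U: 0 + 1(167) − 1(27.01) = 140
  M: 0 + 3(27.01) = 81.04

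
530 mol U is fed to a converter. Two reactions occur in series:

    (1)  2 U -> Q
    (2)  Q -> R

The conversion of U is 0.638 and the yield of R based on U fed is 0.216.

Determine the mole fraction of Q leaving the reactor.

0.151

Conversion of U: U consumed = 2ξ₁ = 0.638 × 530 → ξ₁ = 169.1 mol.
Yield of R: 1ξ₂ / 530 = 0.216 → ξ₂ = 114.5 mol.
Outlet amounts (n = n₀ + Σ ν·ξ):
  U: 530 − 2(169.1) = 191.9
  Q: 0 + 1(169.1) − 1(114.5) = 54.59
  R: 0 + 1(114.5) = 114.5
Total out = 360.9 mol; y_Q = 54.59 / 360.9 = 0.1512.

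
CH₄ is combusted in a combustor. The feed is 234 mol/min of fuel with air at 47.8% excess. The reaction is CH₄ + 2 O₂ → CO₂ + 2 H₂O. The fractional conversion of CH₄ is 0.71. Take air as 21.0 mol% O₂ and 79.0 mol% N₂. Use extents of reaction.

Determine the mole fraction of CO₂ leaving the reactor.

0.0471

Stoichiometric O₂ = 2 × 234 = 468 mol/min; O₂ fed = 468 × 1.478 = 691.7 mol/min.
N₂ fed = 691.7 × 79/21 = 2602 mol/min.
Fuel reacted = 0.71 × 234 → ξ = 166.1 mol/min.
Outlet (n = n₀ + ν ξ):
  CH₄: 234 − 1(166.1) = 67.86
  O₂: 691.7 − 2(166.1) = 359.4
  N₂: 2602 (inert)
  CO₂: 0 + 1(166.1) = 166.1
  H₂O: 0 + 2(166.1) = 332.3
Total out = 3528 mol/min; y_CO₂ = 166.1 / 3528 = 0.04709.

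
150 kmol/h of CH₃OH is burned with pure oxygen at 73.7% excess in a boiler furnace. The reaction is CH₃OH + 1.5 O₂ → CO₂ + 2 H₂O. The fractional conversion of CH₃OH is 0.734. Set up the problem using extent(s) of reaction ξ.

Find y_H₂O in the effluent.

0.37

Stoichiometric O₂ = 1.5 × 150 = 225 kmol/h; O₂ fed = 225 × 1.737 = 390.8 kmol/h.
Fuel reacted = 0.734 × 150 → ξ = 110.1 kmol/h.
Outlet (n = n₀ + ν ξ):
  CH₃OH: 150 − 1(110.1) = 39.9
  O₂: 390.8 − 1.5(110.1) = 225.7
  CO₂: 0 + 1(110.1) = 110.1
  H₂O: 0 + 2(110.1) = 220.2
Total out = 595.9 kmol/h; y_H₂O = 220.2 / 595.9 = 0.3695.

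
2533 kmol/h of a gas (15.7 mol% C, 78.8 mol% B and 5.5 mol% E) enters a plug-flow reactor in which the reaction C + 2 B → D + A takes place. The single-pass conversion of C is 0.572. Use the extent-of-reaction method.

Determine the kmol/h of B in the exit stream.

C reacted = 0.572 × 397.7 = 227.5 kmol/h; ν_C = −1, so ξ = 227.5/1 = 227.5 kmol/h.
Outlet amounts (n = n₀ + ν ξ):
  C: 397.7 − 1(227.5) = 170.2
  B: 1996 − 2(227.5) = 1541
  D: 0 + 1(227.5) = 227.5
  A: 0 + 1(227.5) = 227.5
  E: 139.3 (inert)

1540 kmol/h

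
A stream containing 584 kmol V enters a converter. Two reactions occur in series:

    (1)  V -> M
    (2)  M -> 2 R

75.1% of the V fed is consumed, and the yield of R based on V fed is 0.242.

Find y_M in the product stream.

Conversion of V: V consumed = 1ξ₁ = 0.751 × 584 → ξ₁ = 438.6 kmol.
Yield of R: 2ξ₂ / 584 = 0.242 → ξ₂ = 70.66 kmol.
Outlet amounts (n = n₀ + Σ ν·ξ):
  V: 584 − 1(438.6) = 145.4
  M: 0 + 1(438.6) − 1(70.66) = 367.9
  R: 0 + 2(70.66) = 141.3
Total out = 654.7 kmol; y_M = 367.9 / 654.7 = 0.562.

0.562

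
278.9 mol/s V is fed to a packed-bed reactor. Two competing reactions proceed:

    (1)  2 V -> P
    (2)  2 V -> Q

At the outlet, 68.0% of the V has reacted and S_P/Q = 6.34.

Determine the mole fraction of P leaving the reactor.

0.445

Conversion of V: V consumed = 0.68 × 278.9 = 189.7 mol/s = 2ξ₁ + 2ξ₂.
Selectivity: 1ξ₁ / (1ξ₂) = 6.34 → ξ₁ = 6.34 ξ₂.
Substitute: (2·6.34 + 2) ξ₂ = 189.7 → ξ₂ = 12.92 mol/s, ξ₁ = 81.91 mol/s.
Outlet amounts (n = n₀ + Σ ν·ξ):
  V: 278.9 − 2(81.91) − 2(12.92) = 89.25
  P: 0 + 1(81.91) = 81.91
  Q: 0 + 1(12.92) = 12.92
Total out = 184.1 mol/s; y_P = 81.91 / 184.1 = 0.445.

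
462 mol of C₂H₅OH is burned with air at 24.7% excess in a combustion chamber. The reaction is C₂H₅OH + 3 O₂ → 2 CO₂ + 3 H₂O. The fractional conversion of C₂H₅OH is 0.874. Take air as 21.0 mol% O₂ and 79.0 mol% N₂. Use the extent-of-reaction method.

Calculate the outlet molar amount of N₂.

Stoichiometric O₂ = 3 × 462 = 1386 mol; O₂ fed = 1386 × 1.247 = 1728 mol.
N₂ fed = 1728 × 79/21 = 6502 mol.
Fuel reacted = 0.874 × 462 → ξ = 403.8 mol.
Outlet (n = n₀ + ν ξ):
  C₂H₅OH: 462 − 1(403.8) = 58.21
  O₂: 1728 − 3(403.8) = 517
  N₂: 6502 (inert)
  CO₂: 0 + 2(403.8) = 807.6
  H₂O: 0 + 3(403.8) = 1211

6500 mol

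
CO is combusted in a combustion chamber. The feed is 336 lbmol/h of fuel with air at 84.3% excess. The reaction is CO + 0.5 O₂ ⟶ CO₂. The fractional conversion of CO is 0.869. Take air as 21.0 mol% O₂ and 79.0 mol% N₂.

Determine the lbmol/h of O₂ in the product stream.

Stoichiometric O₂ = 0.5 × 336 = 168 lbmol/h; O₂ fed = 168 × 1.843 = 309.6 lbmol/h.
N₂ fed = 309.6 × 79/21 = 1165 lbmol/h.
Fuel reacted = 0.869 × 336 → ξ = 292 lbmol/h.
Outlet (n = n₀ + ν ξ):
  CO: 336 − 1(292) = 44.02
  O₂: 309.6 − 0.5(292) = 163.6
  N₂: 1165 (inert)
  CO₂: 0 + 1(292) = 292

164 lbmol/h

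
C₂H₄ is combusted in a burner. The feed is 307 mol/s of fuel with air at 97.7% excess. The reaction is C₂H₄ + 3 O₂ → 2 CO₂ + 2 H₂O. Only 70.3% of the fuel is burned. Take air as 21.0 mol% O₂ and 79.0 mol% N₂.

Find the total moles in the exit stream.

Stoichiometric O₂ = 3 × 307 = 921 mol/s; O₂ fed = 921 × 1.977 = 1821 mol/s.
N₂ fed = 1821 × 79/21 = 6850 mol/s.
Fuel reacted = 0.703 × 307 → ξ = 215.8 mol/s.
Outlet (n = n₀ + ν ξ):
  C₂H₄: 307 − 1(215.8) = 91.18
  O₂: 1821 − 3(215.8) = 1173
  N₂: 6850 (inert)
  CO₂: 0 + 2(215.8) = 431.6
  H₂O: 0 + 2(215.8) = 431.6
Total out = 91.18 + 1173 + 6850 + 431.6 + 431.6 = 8978 mol/s.

8980 mol/s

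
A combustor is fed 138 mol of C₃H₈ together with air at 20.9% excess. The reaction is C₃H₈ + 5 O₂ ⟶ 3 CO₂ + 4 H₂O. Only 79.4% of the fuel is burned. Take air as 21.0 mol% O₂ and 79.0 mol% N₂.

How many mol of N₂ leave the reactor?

Stoichiometric O₂ = 5 × 138 = 690 mol; O₂ fed = 690 × 1.209 = 834.2 mol.
N₂ fed = 834.2 × 79/21 = 3138 mol.
Fuel reacted = 0.794 × 138 → ξ = 109.6 mol.
Outlet (n = n₀ + ν ξ):
  C₃H₈: 138 − 1(109.6) = 28.43
  O₂: 834.2 − 5(109.6) = 286.4
  N₂: 3138 (inert)
  CO₂: 0 + 3(109.6) = 328.7
  H₂O: 0 + 4(109.6) = 438.3

3140 mol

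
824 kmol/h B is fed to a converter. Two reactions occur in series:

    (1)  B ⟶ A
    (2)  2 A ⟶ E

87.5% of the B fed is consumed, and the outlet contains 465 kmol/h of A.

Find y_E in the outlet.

Conversion of B: B consumed = 1ξ₁ = 0.875 × 824 → ξ₁ = 721 kmol/h.
A balance: n_A = 0 + 1ξ₁ − 2ξ₂ = 465 → ξ₂ = (1·721 − 465)/2 = 128 kmol/h.
Outlet amounts (n = n₀ + Σ ν·ξ):
  B: 824 − 1(721) = 103
  A: 0 + 1(721) − 2(128) = 465
  E: 0 + 1(128) = 128
Total out = 696 kmol/h; y_E = 128 / 696 = 0.1839.

0.184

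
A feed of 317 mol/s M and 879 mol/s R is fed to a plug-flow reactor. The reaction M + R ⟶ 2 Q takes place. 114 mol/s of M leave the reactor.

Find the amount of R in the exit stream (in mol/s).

For M: n = n₀ − 1ξ → 114 = 317 − 1ξ, giving ξ = 203 mol/s.
Outlet amounts (n = n₀ + ν ξ):
  M: 317 − 1(203) = 114
  R: 879 − 1(203) = 676
  Q: 0 + 2(203) = 406

676 mol/s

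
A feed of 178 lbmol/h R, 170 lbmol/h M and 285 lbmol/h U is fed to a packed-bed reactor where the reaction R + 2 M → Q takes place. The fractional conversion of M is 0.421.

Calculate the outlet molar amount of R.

M reacted = 0.421 × 170 = 71.57 lbmol/h; ν_M = −2, so ξ = 71.57/2 = 35.78 lbmol/h.
Outlet amounts (n = n₀ + ν ξ):
  R: 178 − 1(35.78) = 142.2
  M: 170 − 2(35.78) = 98.43
  Q: 0 + 1(35.78) = 35.78
  U: 285 (inert)

142 lbmol/h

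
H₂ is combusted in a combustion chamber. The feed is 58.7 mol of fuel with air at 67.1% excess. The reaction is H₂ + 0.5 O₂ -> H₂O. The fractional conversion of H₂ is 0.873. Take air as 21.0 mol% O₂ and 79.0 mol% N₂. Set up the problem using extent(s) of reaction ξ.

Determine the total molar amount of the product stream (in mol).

267 mol

Stoichiometric O₂ = 0.5 × 58.7 = 29.35 mol; O₂ fed = 29.35 × 1.671 = 49.04 mol.
N₂ fed = 49.04 × 79/21 = 184.5 mol.
Fuel reacted = 0.873 × 58.7 → ξ = 51.25 mol.
Outlet (n = n₀ + ν ξ):
  H₂: 58.7 − 1(51.25) = 7.455
  O₂: 49.04 − 0.5(51.25) = 23.42
  N₂: 184.5 (inert)
  H₂O: 0 + 1(51.25) = 51.25
Total out = 7.455 + 23.42 + 184.5 + 51.25 = 266.6 mol.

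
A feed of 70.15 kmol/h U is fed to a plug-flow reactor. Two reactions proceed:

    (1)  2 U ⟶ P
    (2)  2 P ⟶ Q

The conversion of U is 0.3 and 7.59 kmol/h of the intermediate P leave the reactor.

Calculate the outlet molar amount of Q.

1.47 kmol/h

Conversion of U: U consumed = 2ξ₁ = 0.3 × 70.15 → ξ₁ = 10.52 kmol/h.
P balance: n_P = 0 + 1ξ₁ − 2ξ₂ = 7.59 → ξ₂ = (1·10.52 − 7.59)/2 = 1.466 kmol/h.
Outlet amounts (n = n₀ + Σ ν·ξ):
  U: 70.15 − 2(10.52) = 49.11
  P: 0 + 1(10.52) − 2(1.466) = 7.59
  Q: 0 + 1(1.466) = 1.466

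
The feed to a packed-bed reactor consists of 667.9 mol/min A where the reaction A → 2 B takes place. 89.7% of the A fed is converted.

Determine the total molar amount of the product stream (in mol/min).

1270 mol/min

A reacted = 0.897 × 667.9 = 599.1 mol/min; ν_A = −1, so ξ = 599.1/1 = 599.1 mol/min.
Outlet amounts (n = n₀ + ν ξ):
  A: 667.9 − 1(599.1) = 68.79
  B: 0 + 2(599.1) = 1198
Total out = 68.79 + 1198 = 1267 mol/min.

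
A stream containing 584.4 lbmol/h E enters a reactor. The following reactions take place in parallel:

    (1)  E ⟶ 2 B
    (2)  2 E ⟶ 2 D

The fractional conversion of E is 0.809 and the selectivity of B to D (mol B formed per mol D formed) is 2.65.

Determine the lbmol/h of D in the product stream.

Conversion of E: E consumed = 0.809 × 584.4 = 472.8 lbmol/h = 1ξ₁ + 2ξ₂.
Selectivity: 2ξ₁ / (2ξ₂) = 2.65 → ξ₁ = 2.65 ξ₂.
Substitute: (1·2.65 + 2) ξ₂ = 472.8 → ξ₂ = 101.7 lbmol/h, ξ₁ = 269.4 lbmol/h.
Outlet amounts (n = n₀ + Σ ν·ξ):
  E: 584.4 − 1(269.4) − 2(101.7) = 111.6
  B: 0 + 2(269.4) = 538.9
  D: 0 + 2(101.7) = 203.3

203 lbmol/h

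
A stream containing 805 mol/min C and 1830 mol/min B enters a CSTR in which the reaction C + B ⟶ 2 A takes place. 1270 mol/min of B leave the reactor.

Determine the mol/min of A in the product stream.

For B: n = n₀ − 1ξ → 1270 = 1830 − 1ξ, giving ξ = 560 mol/min.
Outlet amounts (n = n₀ + ν ξ):
  C: 805 − 1(560) = 245
  B: 1830 − 1(560) = 1270
  A: 0 + 2(560) = 1120

1120 mol/min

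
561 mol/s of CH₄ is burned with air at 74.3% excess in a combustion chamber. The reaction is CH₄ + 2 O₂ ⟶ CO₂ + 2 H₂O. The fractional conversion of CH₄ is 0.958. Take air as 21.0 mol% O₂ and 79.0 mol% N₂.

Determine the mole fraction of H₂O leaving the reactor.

Stoichiometric O₂ = 2 × 561 = 1122 mol/s; O₂ fed = 1122 × 1.743 = 1956 mol/s.
N₂ fed = 1956 × 79/21 = 7357 mol/s.
Fuel reacted = 0.958 × 561 → ξ = 537.4 mol/s.
Outlet (n = n₀ + ν ξ):
  CH₄: 561 − 1(537.4) = 23.56
  O₂: 1956 − 2(537.4) = 880.8
  N₂: 7357 (inert)
  CO₂: 0 + 1(537.4) = 537.4
  H₂O: 0 + 2(537.4) = 1075
Total out = 9874 mol/s; y_H₂O = 1075 / 9874 = 0.1089.

0.109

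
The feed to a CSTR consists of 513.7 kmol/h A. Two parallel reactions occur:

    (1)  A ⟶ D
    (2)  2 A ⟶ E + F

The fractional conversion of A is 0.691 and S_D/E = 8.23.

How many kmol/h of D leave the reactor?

286 kmol/h

Conversion of A: A consumed = 0.691 × 513.7 = 355 kmol/h = 1ξ₁ + 2ξ₂.
Selectivity: 1ξ₁ / (1ξ₂) = 8.23 → ξ₁ = 8.23 ξ₂.
Substitute: (1·8.23 + 2) ξ₂ = 355 → ξ₂ = 34.7 kmol/h, ξ₁ = 285.6 kmol/h.
Outlet amounts (n = n₀ + Σ ν·ξ):
  A: 513.7 − 1(285.6) − 2(34.7) = 158.7
  D: 0 + 1(285.6) = 285.6
  E: 0 + 1(34.7) = 34.7
  F: 0 + 1(34.7) = 34.7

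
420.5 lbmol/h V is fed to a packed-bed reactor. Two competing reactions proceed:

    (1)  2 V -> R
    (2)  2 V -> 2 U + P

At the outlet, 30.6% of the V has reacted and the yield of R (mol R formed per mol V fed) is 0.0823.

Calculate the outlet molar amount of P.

29.7 lbmol/h

Yield of R: 1ξ₁ / 420.5 = 0.0823 → ξ₁ = 34.61 lbmol/h.
Conversion of V: 2ξ₁ + 2ξ₂ = 0.306 × 420.5 = 128.7 → ξ₂ = 29.73 lbmol/h.
Outlet amounts (n = n₀ + Σ ν·ξ):
  V: 420.5 − 2(34.61) − 2(29.73) = 291.8
  R: 0 + 1(34.61) = 34.61
  U: 0 + 2(29.73) = 59.46
  P: 0 + 1(29.73) = 29.73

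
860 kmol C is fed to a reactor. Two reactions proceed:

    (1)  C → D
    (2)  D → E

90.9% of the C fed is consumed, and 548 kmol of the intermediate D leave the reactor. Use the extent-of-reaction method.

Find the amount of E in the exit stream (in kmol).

Conversion of C: C consumed = 1ξ₁ = 0.909 × 860 → ξ₁ = 781.7 kmol.
D balance: n_D = 0 + 1ξ₁ − 1ξ₂ = 548 → ξ₂ = (1·781.7 − 548)/1 = 233.7 kmol.
Outlet amounts (n = n₀ + Σ ν·ξ):
  C: 860 − 1(781.7) = 78.26
  D: 0 + 1(781.7) − 1(233.7) = 548
  E: 0 + 1(233.7) = 233.7

234 kmol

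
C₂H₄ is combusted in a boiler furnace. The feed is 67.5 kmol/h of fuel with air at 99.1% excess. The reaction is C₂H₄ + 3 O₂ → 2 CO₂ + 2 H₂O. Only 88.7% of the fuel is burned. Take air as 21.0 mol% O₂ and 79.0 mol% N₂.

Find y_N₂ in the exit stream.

0.763

Stoichiometric O₂ = 3 × 67.5 = 202.5 kmol/h; O₂ fed = 202.5 × 1.991 = 403.2 kmol/h.
N₂ fed = 403.2 × 79/21 = 1517 kmol/h.
Fuel reacted = 0.887 × 67.5 → ξ = 59.87 kmol/h.
Outlet (n = n₀ + ν ξ):
  C₂H₄: 67.5 − 1(59.87) = 7.627
  O₂: 403.2 − 3(59.87) = 223.6
  N₂: 1517 (inert)
  CO₂: 0 + 2(59.87) = 119.7
  H₂O: 0 + 2(59.87) = 119.7
Total out = 1987 kmol/h; y_N₂ = 1517 / 1987 = 0.7632.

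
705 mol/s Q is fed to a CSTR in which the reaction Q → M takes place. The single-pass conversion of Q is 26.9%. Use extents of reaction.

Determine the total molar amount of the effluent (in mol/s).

Q reacted = 0.269 × 705 = 189.6 mol/s; ν_Q = −1, so ξ = 189.6/1 = 189.6 mol/s.
Outlet amounts (n = n₀ + ν ξ):
  Q: 705 − 1(189.6) = 515.4
  M: 0 + 1(189.6) = 189.6
Total out = 515.4 + 189.6 = 705 mol/s.

705 mol/s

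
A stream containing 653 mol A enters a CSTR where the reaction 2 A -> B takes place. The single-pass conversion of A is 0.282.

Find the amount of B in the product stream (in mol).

A reacted = 0.282 × 653 = 184.1 mol; ν_A = −2, so ξ = 184.1/2 = 92.07 mol.
Outlet amounts (n = n₀ + ν ξ):
  A: 653 − 2(92.07) = 468.9
  B: 0 + 1(92.07) = 92.07

92.1 mol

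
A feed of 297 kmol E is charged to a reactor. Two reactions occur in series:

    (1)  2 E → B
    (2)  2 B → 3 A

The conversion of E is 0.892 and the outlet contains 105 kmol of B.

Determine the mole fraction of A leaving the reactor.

Conversion of E: E consumed = 2ξ₁ = 0.892 × 297 → ξ₁ = 132.5 kmol.
B balance: n_B = 0 + 1ξ₁ − 2ξ₂ = 105 → ξ₂ = (1·132.5 − 105)/2 = 13.73 kmol.
Outlet amounts (n = n₀ + Σ ν·ξ):
  E: 297 − 2(132.5) = 32.08
  B: 0 + 1(132.5) − 2(13.73) = 105
  A: 0 + 3(13.73) = 41.19
Total out = 178.3 kmol; y_A = 41.19 / 178.3 = 0.2311.

0.231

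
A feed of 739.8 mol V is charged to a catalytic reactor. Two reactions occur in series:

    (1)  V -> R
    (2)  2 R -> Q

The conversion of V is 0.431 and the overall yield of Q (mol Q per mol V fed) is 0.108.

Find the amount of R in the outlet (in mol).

159 mol

Conversion of V: V consumed = 1ξ₁ = 0.431 × 739.8 → ξ₁ = 318.9 mol.
Yield of Q: 1ξ₂ / 739.8 = 0.108 → ξ₂ = 79.9 mol.
Outlet amounts (n = n₀ + Σ ν·ξ):
  V: 739.8 − 1(318.9) = 420.9
  R: 0 + 1(318.9) − 2(79.9) = 159.1
  Q: 0 + 1(79.9) = 79.9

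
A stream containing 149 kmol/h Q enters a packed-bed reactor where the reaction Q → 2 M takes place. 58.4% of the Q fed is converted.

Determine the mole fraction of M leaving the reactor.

0.737

Q reacted = 0.584 × 149 = 87.02 kmol/h; ν_Q = −1, so ξ = 87.02/1 = 87.02 kmol/h.
Outlet amounts (n = n₀ + ν ξ):
  Q: 149 − 1(87.02) = 61.98
  M: 0 + 2(87.02) = 174
Total out = 236 kmol/h; y_M = 174 / 236 = 0.7374.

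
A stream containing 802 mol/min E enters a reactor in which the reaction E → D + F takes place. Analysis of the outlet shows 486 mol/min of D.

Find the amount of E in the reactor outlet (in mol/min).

For D: n = n₀ + 1ξ → 486 = 0 + 1ξ, giving ξ = 486 mol/min.
Outlet amounts (n = n₀ + ν ξ):
  E: 802 − 1(486) = 316
  D: 0 + 1(486) = 486
  F: 0 + 1(486) = 486

316 mol/min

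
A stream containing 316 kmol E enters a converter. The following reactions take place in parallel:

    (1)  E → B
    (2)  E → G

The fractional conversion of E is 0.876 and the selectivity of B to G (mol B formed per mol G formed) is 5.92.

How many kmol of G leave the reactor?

40 kmol

Conversion of E: E consumed = 0.876 × 316 = 276.8 kmol = 1ξ₁ + 1ξ₂.
Selectivity: 1ξ₁ / (1ξ₂) = 5.92 → ξ₁ = 5.92 ξ₂.
Substitute: (1·5.92 + 1) ξ₂ = 276.8 → ξ₂ = 40 kmol, ξ₁ = 236.8 kmol.
Outlet amounts (n = n₀ + Σ ν·ξ):
  E: 316 − 1(236.8) − 1(40) = 39.18
  B: 0 + 1(236.8) = 236.8
  G: 0 + 1(40) = 40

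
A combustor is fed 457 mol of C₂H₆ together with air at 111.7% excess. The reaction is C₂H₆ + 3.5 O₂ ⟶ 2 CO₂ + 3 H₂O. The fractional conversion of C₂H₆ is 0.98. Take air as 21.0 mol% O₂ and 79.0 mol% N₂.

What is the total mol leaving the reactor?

Stoichiometric O₂ = 3.5 × 457 = 1600 mol; O₂ fed = 1600 × 2.117 = 3386 mol.
N₂ fed = 3386 × 79/21 = 12740 mol.
Fuel reacted = 0.98 × 457 → ξ = 447.9 mol.
Outlet (n = n₀ + ν ξ):
  C₂H₆: 457 − 1(447.9) = 9.14
  O₂: 3386 − 3.5(447.9) = 1819
  N₂: 12740 (inert)
  CO₂: 0 + 2(447.9) = 895.7
  H₂O: 0 + 3(447.9) = 1344
Total out = 9.14 + 1819 + 12740 + 895.7 + 1344 = 16810 mol.

16800 mol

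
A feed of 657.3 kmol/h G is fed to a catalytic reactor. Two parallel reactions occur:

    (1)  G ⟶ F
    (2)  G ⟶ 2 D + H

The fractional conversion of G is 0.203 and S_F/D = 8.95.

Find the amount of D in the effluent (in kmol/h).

Conversion of G: G consumed = 0.203 × 657.3 = 133.4 kmol/h = 1ξ₁ + 1ξ₂.
Selectivity: 1ξ₁ / (2ξ₂) = 8.95 → ξ₁ = 17.9 ξ₂.
Substitute: (1·17.9 + 1) ξ₂ = 133.4 → ξ₂ = 7.06 kmol/h, ξ₁ = 126.4 kmol/h.
Outlet amounts (n = n₀ + Σ ν·ξ):
  G: 657.3 − 1(126.4) − 1(7.06) = 523.9
  F: 0 + 1(126.4) = 126.4
  D: 0 + 2(7.06) = 14.12
  H: 0 + 1(7.06) = 7.06

14.1 kmol/h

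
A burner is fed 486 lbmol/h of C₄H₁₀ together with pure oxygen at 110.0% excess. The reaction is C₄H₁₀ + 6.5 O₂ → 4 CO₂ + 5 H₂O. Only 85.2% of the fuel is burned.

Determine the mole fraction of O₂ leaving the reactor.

Stoichiometric O₂ = 6.5 × 486 = 3159 lbmol/h; O₂ fed = 3159 × 2.100 = 6634 lbmol/h.
Fuel reacted = 0.852 × 486 → ξ = 414.1 lbmol/h.
Outlet (n = n₀ + ν ξ):
  C₄H₁₀: 486 − 1(414.1) = 71.93
  O₂: 6634 − 6.5(414.1) = 3942
  CO₂: 0 + 4(414.1) = 1656
  H₂O: 0 + 5(414.1) = 2070
Total out = 7741 lbmol/h; y_O₂ = 3942 / 7741 = 0.5093.

0.509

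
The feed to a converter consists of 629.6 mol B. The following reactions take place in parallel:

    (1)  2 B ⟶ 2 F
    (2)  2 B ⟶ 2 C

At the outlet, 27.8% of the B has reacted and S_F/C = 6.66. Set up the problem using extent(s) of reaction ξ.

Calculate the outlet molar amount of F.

152 mol

Conversion of B: B consumed = 0.278 × 629.6 = 175 mol = 2ξ₁ + 2ξ₂.
Selectivity: 2ξ₁ / (2ξ₂) = 6.66 → ξ₁ = 6.66 ξ₂.
Substitute: (2·6.66 + 2) ξ₂ = 175 → ξ₂ = 11.42 mol, ξ₁ = 76.09 mol.
Outlet amounts (n = n₀ + Σ ν·ξ):
  B: 629.6 − 2(76.09) − 2(11.42) = 454.6
  F: 0 + 2(76.09) = 152.2
  C: 0 + 2(11.42) = 22.85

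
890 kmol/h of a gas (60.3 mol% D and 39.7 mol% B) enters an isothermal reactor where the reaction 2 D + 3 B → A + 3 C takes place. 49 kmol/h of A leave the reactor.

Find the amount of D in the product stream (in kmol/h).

439 kmol/h

For A: n = n₀ + 1ξ → 49 = 0 + 1ξ, giving ξ = 49 kmol/h.
Outlet amounts (n = n₀ + ν ξ):
  D: 536.7 − 2(49) = 438.7
  B: 353.3 − 3(49) = 206.3
  A: 0 + 1(49) = 49
  C: 0 + 3(49) = 147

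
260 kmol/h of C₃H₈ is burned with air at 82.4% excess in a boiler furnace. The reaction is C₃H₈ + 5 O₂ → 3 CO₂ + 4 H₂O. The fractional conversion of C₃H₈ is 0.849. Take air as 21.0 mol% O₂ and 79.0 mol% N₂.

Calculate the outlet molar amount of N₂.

8920 kmol/h

Stoichiometric O₂ = 5 × 260 = 1300 kmol/h; O₂ fed = 1300 × 1.824 = 2371 kmol/h.
N₂ fed = 2371 × 79/21 = 8920 kmol/h.
Fuel reacted = 0.849 × 260 → ξ = 220.7 kmol/h.
Outlet (n = n₀ + ν ξ):
  C₃H₈: 260 − 1(220.7) = 39.26
  O₂: 2371 − 5(220.7) = 1268
  N₂: 8920 (inert)
  CO₂: 0 + 3(220.7) = 662.2
  H₂O: 0 + 4(220.7) = 883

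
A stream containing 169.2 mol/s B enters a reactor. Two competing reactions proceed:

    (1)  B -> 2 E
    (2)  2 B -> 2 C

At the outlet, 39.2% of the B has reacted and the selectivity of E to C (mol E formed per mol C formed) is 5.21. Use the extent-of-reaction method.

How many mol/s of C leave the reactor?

18.4 mol/s

Conversion of B: B consumed = 0.392 × 169.2 = 66.33 mol/s = 1ξ₁ + 2ξ₂.
Selectivity: 2ξ₁ / (2ξ₂) = 5.21 → ξ₁ = 5.21 ξ₂.
Substitute: (1·5.21 + 2) ξ₂ = 66.33 → ξ₂ = 9.199 mol/s, ξ₁ = 47.93 mol/s.
Outlet amounts (n = n₀ + Σ ν·ξ):
  B: 169.2 − 1(47.93) − 2(9.199) = 102.9
  E: 0 + 2(47.93) = 95.86
  C: 0 + 2(9.199) = 18.4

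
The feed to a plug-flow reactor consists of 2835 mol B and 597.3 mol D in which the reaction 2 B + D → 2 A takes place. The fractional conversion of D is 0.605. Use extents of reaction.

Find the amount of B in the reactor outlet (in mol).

D reacted = 0.605 × 597.3 = 361.4 mol; ν_D = −1, so ξ = 361.4/1 = 361.4 mol.
Outlet amounts (n = n₀ + ν ξ):
  B: 2835 − 2(361.4) = 2112
  D: 597.3 − 1(361.4) = 235.9
  A: 0 + 2(361.4) = 722.7

2110 mol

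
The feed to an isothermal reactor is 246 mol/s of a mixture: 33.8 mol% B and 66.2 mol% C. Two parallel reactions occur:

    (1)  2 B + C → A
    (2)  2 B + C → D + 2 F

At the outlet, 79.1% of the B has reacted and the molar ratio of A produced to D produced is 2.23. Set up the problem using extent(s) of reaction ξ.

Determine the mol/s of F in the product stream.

20.4 mol/s

Conversion of B: B consumed = 0.791 × 83.15 = 65.77 mol/s = 2ξ₁ + 2ξ₂.
Selectivity: 1ξ₁ / (1ξ₂) = 2.23 → ξ₁ = 2.23 ξ₂.
Substitute: (2·2.23 + 2) ξ₂ = 65.77 → ξ₂ = 10.18 mol/s, ξ₁ = 22.7 mol/s.
Outlet amounts (n = n₀ + Σ ν·ξ):
  B: 83.15 − 2(22.7) − 2(10.18) = 17.38
  C: 162.9 − 1(22.7) − 1(10.18) = 130
  A: 0 + 1(22.7) = 22.7
  D: 0 + 1(10.18) = 10.18
  F: 0 + 2(10.18) = 20.36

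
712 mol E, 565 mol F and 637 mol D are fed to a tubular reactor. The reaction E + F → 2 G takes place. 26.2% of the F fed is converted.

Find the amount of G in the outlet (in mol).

296 mol

F reacted = 0.262 × 565 = 148 mol; ν_F = −1, so ξ = 148/1 = 148 mol.
Outlet amounts (n = n₀ + ν ξ):
  E: 712 − 1(148) = 564
  F: 565 − 1(148) = 417
  G: 0 + 2(148) = 296.1
  D: 637 (inert)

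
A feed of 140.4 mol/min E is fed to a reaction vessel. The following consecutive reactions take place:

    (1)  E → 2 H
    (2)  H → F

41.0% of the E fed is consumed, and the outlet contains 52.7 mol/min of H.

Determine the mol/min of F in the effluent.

Conversion of E: E consumed = 1ξ₁ = 0.41 × 140.4 → ξ₁ = 57.56 mol/min.
H balance: n_H = 0 + 2ξ₁ − 1ξ₂ = 52.7 → ξ₂ = (2·57.56 − 52.7)/1 = 62.43 mol/min.
Outlet amounts (n = n₀ + Σ ν·ξ):
  E: 140.4 − 1(57.56) = 82.84
  H: 0 + 2(57.56) − 1(62.43) = 52.7
  F: 0 + 1(62.43) = 62.43

62.4 mol/min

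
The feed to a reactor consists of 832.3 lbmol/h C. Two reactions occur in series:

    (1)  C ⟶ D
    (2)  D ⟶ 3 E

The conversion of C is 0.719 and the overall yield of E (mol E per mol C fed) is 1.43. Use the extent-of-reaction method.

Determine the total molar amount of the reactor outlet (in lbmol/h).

Conversion of C: C consumed = 1ξ₁ = 0.719 × 832.3 → ξ₁ = 598.4 lbmol/h.
Yield of E: 3ξ₂ / 832.3 = 1.43 → ξ₂ = 396.7 lbmol/h.
Outlet amounts (n = n₀ + Σ ν·ξ):
  C: 832.3 − 1(598.4) = 233.9
  D: 0 + 1(598.4) − 1(396.7) = 201.7
  E: 0 + 3(396.7) = 1190
Total out = 233.9 + 201.7 + 1190 = 1626 lbmol/h.

1630 lbmol/h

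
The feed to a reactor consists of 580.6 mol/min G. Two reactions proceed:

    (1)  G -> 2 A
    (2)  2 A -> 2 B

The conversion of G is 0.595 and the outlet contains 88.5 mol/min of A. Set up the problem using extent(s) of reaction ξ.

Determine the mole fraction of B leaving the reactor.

0.651

Conversion of G: G consumed = 1ξ₁ = 0.595 × 580.6 → ξ₁ = 345.5 mol/min.
A balance: n_A = 0 + 2ξ₁ − 2ξ₂ = 88.5 → ξ₂ = (2·345.5 − 88.5)/2 = 301.2 mol/min.
Outlet amounts (n = n₀ + Σ ν·ξ):
  G: 580.6 − 1(345.5) = 235.1
  A: 0 + 2(345.5) − 2(301.2) = 88.5
  B: 0 + 2(301.2) = 602.4
Total out = 926.1 mol/min; y_B = 602.4 / 926.1 = 0.6505.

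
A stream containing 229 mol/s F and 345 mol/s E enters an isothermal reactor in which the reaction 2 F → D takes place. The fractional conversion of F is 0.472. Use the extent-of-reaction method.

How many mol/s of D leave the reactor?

54 mol/s

F reacted = 0.472 × 229 = 108.1 mol/s; ν_F = −2, so ξ = 108.1/2 = 54.04 mol/s.
Outlet amounts (n = n₀ + ν ξ):
  F: 229 − 2(54.04) = 120.9
  D: 0 + 1(54.04) = 54.04
  E: 345 (inert)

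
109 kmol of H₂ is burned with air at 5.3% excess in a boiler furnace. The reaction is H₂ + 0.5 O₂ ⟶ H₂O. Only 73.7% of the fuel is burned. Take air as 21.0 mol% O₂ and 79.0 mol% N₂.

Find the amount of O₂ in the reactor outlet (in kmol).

17.2 kmol

Stoichiometric O₂ = 0.5 × 109 = 54.5 kmol; O₂ fed = 54.5 × 1.053 = 57.39 kmol.
N₂ fed = 57.39 × 79/21 = 215.9 kmol.
Fuel reacted = 0.737 × 109 → ξ = 80.33 kmol.
Outlet (n = n₀ + ν ξ):
  H₂: 109 − 1(80.33) = 28.67
  O₂: 57.39 − 0.5(80.33) = 17.22
  N₂: 215.9 (inert)
  H₂O: 0 + 1(80.33) = 80.33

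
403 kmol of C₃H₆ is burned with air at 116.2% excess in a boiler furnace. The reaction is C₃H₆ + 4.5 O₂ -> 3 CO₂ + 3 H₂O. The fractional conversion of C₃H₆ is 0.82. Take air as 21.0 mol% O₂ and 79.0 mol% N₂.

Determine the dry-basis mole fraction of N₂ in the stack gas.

0.808

Stoichiometric O₂ = 4.5 × 403 = 1814 kmol; O₂ fed = 1814 × 2.162 = 3921 kmol.
N₂ fed = 3921 × 79/21 = 14750 kmol.
Fuel reacted = 0.82 × 403 → ξ = 330.5 kmol.
Outlet (n = n₀ + ν ξ):
  C₃H₆: 403 − 1(330.5) = 72.54
  O₂: 3921 − 4.5(330.5) = 2434
  N₂: 14750 (inert)
  CO₂: 0 + 3(330.5) = 991.4
  H₂O: 0 + 3(330.5) = 991.4
Dry total = 18250 kmol; y_N₂ (dry) = 14750 / 18250 = 0.8083.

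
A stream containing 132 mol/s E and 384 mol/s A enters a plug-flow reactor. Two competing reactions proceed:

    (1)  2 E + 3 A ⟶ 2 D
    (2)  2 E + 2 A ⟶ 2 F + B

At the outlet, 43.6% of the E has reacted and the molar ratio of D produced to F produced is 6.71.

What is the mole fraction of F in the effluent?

0.0171

Conversion of E: E consumed = 0.436 × 132 = 57.55 mol/s = 2ξ₁ + 2ξ₂.
Selectivity: 2ξ₁ / (2ξ₂) = 6.71 → ξ₁ = 6.71 ξ₂.
Substitute: (2·6.71 + 2) ξ₂ = 57.55 → ξ₂ = 3.732 mol/s, ξ₁ = 25.04 mol/s.
Outlet amounts (n = n₀ + Σ ν·ξ):
  E: 132 − 2(25.04) − 2(3.732) = 74.45
  A: 384 − 3(25.04) − 2(3.732) = 301.4
  D: 0 + 2(25.04) = 50.09
  F: 0 + 2(3.732) = 7.465
  B: 0 + 1(3.732) = 3.732
Total out = 437.1 mol/s; y_F = 7.465 / 437.1 = 0.01708.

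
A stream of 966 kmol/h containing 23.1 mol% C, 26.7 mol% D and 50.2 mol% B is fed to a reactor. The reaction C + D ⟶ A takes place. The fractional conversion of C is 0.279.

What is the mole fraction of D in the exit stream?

0.217

C reacted = 0.279 × 223.1 = 62.26 kmol/h; ν_C = −1, so ξ = 62.26/1 = 62.26 kmol/h.
Outlet amounts (n = n₀ + ν ξ):
  C: 223.1 − 1(62.26) = 160.9
  D: 257.9 − 1(62.26) = 195.7
  A: 0 + 1(62.26) = 62.26
  B: 484.9 (inert)
Total out = 903.7 kmol/h; y_D = 195.7 / 903.7 = 0.2165.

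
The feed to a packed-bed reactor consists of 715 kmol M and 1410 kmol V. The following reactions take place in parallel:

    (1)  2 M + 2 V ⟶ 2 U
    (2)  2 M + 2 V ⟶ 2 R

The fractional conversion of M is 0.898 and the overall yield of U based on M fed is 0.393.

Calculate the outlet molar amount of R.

361 kmol

Yield of U: 2ξ₁ / 715 = 0.393 → ξ₁ = 140.5 kmol.
Conversion of M: 2ξ₁ + 2ξ₂ = 0.898 × 715 = 642.1 → ξ₂ = 180.5 kmol.
Outlet amounts (n = n₀ + Σ ν·ξ):
  M: 715 − 2(140.5) − 2(180.5) = 72.93
  V: 1410 − 2(140.5) − 2(180.5) = 767.9
  U: 0 + 2(140.5) = 281
  R: 0 + 2(180.5) = 361.1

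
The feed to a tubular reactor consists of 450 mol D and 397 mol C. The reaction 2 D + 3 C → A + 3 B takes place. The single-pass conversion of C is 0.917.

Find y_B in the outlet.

0.502

C reacted = 0.917 × 397 = 364 mol; ν_C = −3, so ξ = 364/3 = 121.3 mol.
Outlet amounts (n = n₀ + ν ξ):
  D: 450 − 2(121.3) = 207.3
  C: 397 − 3(121.3) = 32.95
  A: 0 + 1(121.3) = 121.3
  B: 0 + 3(121.3) = 364
Total out = 725.7 mol; y_B = 364 / 725.7 = 0.5017.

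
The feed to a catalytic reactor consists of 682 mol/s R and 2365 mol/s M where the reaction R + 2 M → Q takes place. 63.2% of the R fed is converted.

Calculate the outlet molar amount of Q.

R reacted = 0.632 × 682 = 431 mol/s; ν_R = −1, so ξ = 431/1 = 431 mol/s.
Outlet amounts (n = n₀ + ν ξ):
  R: 682 − 1(431) = 251
  M: 2365 − 2(431) = 1503
  Q: 0 + 1(431) = 431

431 mol/s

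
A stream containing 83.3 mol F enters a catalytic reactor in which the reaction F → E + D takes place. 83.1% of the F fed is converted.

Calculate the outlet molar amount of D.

F reacted = 0.831 × 83.3 = 69.22 mol; ν_F = −1, so ξ = 69.22/1 = 69.22 mol.
Outlet amounts (n = n₀ + ν ξ):
  F: 83.3 − 1(69.22) = 14.08
  E: 0 + 1(69.22) = 69.22
  D: 0 + 1(69.22) = 69.22

69.2 mol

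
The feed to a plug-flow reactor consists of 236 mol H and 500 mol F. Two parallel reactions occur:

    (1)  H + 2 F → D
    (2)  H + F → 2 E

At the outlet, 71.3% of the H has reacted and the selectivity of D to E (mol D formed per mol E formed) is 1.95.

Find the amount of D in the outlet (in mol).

134 mol

Conversion of H: H consumed = 0.713 × 236 = 168.3 mol = 1ξ₁ + 1ξ₂.
Selectivity: 1ξ₁ / (2ξ₂) = 1.95 → ξ₁ = 3.9 ξ₂.
Substitute: (1·3.9 + 1) ξ₂ = 168.3 → ξ₂ = 34.34 mol, ξ₁ = 133.9 mol.
Outlet amounts (n = n₀ + Σ ν·ξ):
  H: 236 − 1(133.9) − 1(34.34) = 67.73
  F: 500 − 2(133.9) − 1(34.34) = 197.8
  D: 0 + 1(133.9) = 133.9
  E: 0 + 2(34.34) = 68.68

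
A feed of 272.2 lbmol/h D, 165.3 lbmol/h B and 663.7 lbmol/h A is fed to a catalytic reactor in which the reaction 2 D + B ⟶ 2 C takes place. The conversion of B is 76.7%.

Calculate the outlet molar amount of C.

254 lbmol/h

B reacted = 0.767 × 165.3 = 126.8 lbmol/h; ν_B = −1, so ξ = 126.8/1 = 126.8 lbmol/h.
Outlet amounts (n = n₀ + ν ξ):
  D: 272.2 − 2(126.8) = 18.63
  B: 165.3 − 1(126.8) = 38.51
  C: 0 + 2(126.8) = 253.6
  A: 663.7 (inert)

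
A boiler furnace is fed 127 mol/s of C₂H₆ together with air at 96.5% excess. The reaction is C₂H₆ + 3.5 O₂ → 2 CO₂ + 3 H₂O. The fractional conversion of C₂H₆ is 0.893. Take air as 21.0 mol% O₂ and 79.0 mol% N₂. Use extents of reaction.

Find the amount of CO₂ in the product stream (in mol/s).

227 mol/s

Stoichiometric O₂ = 3.5 × 127 = 444.5 mol/s; O₂ fed = 444.5 × 1.965 = 873.4 mol/s.
N₂ fed = 873.4 × 79/21 = 3286 mol/s.
Fuel reacted = 0.893 × 127 → ξ = 113.4 mol/s.
Outlet (n = n₀ + ν ξ):
  C₂H₆: 127 − 1(113.4) = 13.59
  O₂: 873.4 − 3.5(113.4) = 476.5
  N₂: 3286 (inert)
  CO₂: 0 + 2(113.4) = 226.8
  H₂O: 0 + 3(113.4) = 340.2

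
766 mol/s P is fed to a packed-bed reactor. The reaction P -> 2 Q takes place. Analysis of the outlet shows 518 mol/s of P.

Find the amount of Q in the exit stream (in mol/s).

496 mol/s

For P: n = n₀ − 1ξ → 518 = 766 − 1ξ, giving ξ = 248 mol/s.
Outlet amounts (n = n₀ + ν ξ):
  P: 766 − 1(248) = 518
  Q: 0 + 2(248) = 496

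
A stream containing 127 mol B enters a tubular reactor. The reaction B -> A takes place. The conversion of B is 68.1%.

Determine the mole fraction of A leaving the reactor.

B reacted = 0.681 × 127 = 86.49 mol; ν_B = −1, so ξ = 86.49/1 = 86.49 mol.
Outlet amounts (n = n₀ + ν ξ):
  B: 127 − 1(86.49) = 40.51
  A: 0 + 1(86.49) = 86.49
Total out = 127 mol; y_A = 86.49 / 127 = 0.681.

0.681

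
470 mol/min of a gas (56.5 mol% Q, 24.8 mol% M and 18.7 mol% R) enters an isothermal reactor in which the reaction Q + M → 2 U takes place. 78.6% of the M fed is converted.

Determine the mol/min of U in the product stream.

183 mol/min

M reacted = 0.786 × 116.6 = 91.62 mol/min; ν_M = −1, so ξ = 91.62/1 = 91.62 mol/min.
Outlet amounts (n = n₀ + ν ξ):
  Q: 265.6 − 1(91.62) = 173.9
  M: 116.6 − 1(91.62) = 24.94
  U: 0 + 2(91.62) = 183.2
  R: 87.89 (inert)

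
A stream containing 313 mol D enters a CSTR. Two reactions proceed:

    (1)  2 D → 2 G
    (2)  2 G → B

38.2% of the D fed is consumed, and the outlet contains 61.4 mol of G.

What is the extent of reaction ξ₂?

Conversion of D: D consumed = 2ξ₁ = 0.382 × 313 → ξ₁ = 59.78 mol.
G balance: n_G = 0 + 2ξ₁ − 2ξ₂ = 61.4 → ξ₂ = (2·59.78 − 61.4)/2 = 29.08 mol.
Outlet amounts (n = n₀ + Σ ν·ξ):
  D: 313 − 2(59.78) = 193.4
  G: 0 + 2(59.78) − 2(29.08) = 61.4
  B: 0 + 1(29.08) = 29.08

ξ₂ = 29.1 mol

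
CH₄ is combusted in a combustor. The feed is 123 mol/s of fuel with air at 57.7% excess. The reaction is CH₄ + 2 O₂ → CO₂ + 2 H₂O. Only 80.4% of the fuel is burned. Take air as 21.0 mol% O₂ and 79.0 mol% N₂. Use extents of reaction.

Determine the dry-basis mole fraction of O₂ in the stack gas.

Stoichiometric O₂ = 2 × 123 = 246 mol/s; O₂ fed = 246 × 1.577 = 387.9 mol/s.
N₂ fed = 387.9 × 79/21 = 1459 mol/s.
Fuel reacted = 0.804 × 123 → ξ = 98.89 mol/s.
Outlet (n = n₀ + ν ξ):
  CH₄: 123 − 1(98.89) = 24.11
  O₂: 387.9 − 2(98.89) = 190.2
  N₂: 1459 (inert)
  CO₂: 0 + 1(98.89) = 98.89
  H₂O: 0 + 2(98.89) = 197.8
Dry total = 1773 mol/s; y_O₂ (dry) = 190.2 / 1773 = 0.1073.

0.107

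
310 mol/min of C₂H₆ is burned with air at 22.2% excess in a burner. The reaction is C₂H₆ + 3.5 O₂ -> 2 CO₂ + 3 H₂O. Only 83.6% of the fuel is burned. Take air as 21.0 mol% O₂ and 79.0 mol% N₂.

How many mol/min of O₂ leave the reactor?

419 mol/min

Stoichiometric O₂ = 3.5 × 310 = 1085 mol/min; O₂ fed = 1085 × 1.222 = 1326 mol/min.
N₂ fed = 1326 × 79/21 = 4988 mol/min.
Fuel reacted = 0.836 × 310 → ξ = 259.2 mol/min.
Outlet (n = n₀ + ν ξ):
  C₂H₆: 310 − 1(259.2) = 50.84
  O₂: 1326 − 3.5(259.2) = 418.8
  N₂: 4988 (inert)
  CO₂: 0 + 2(259.2) = 518.3
  H₂O: 0 + 3(259.2) = 777.5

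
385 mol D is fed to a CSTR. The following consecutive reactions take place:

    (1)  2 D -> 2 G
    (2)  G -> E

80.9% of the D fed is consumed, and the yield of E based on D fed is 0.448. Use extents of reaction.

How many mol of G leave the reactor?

Conversion of D: D consumed = 2ξ₁ = 0.809 × 385 → ξ₁ = 155.7 mol.
Yield of E: 1ξ₂ / 385 = 0.448 → ξ₂ = 172.5 mol.
Outlet amounts (n = n₀ + Σ ν·ξ):
  D: 385 − 2(155.7) = 73.53
  G: 0 + 2(155.7) − 1(172.5) = 139
  E: 0 + 1(172.5) = 172.5

139 mol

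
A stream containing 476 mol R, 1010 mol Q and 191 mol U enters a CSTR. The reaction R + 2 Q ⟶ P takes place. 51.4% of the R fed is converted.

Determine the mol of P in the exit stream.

R reacted = 0.514 × 476 = 244.7 mol; ν_R = −1, so ξ = 244.7/1 = 244.7 mol.
Outlet amounts (n = n₀ + ν ξ):
  R: 476 − 1(244.7) = 231.3
  Q: 1010 − 2(244.7) = 520.7
  P: 0 + 1(244.7) = 244.7
  U: 191 (inert)

245 mol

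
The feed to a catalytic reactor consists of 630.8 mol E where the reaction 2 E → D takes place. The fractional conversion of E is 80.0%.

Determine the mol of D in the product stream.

E reacted = 0.8 × 630.8 = 504.6 mol; ν_E = −2, so ξ = 504.6/2 = 252.3 mol.
Outlet amounts (n = n₀ + ν ξ):
  E: 630.8 − 2(252.3) = 126.2
  D: 0 + 1(252.3) = 252.3

252 mol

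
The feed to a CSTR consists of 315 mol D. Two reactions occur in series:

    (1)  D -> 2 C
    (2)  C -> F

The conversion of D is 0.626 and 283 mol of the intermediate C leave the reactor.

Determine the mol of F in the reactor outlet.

Conversion of D: D consumed = 1ξ₁ = 0.626 × 315 → ξ₁ = 197.2 mol.
C balance: n_C = 0 + 2ξ₁ − 1ξ₂ = 283 → ξ₂ = (2·197.2 − 283)/1 = 111.4 mol.
Outlet amounts (n = n₀ + Σ ν·ξ):
  D: 315 − 1(197.2) = 117.8
  C: 0 + 2(197.2) − 1(111.4) = 283
  F: 0 + 1(111.4) = 111.4

111 mol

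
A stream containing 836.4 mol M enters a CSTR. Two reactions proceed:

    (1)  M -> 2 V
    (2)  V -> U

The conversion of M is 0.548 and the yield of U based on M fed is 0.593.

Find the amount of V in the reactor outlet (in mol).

421 mol

Conversion of M: M consumed = 1ξ₁ = 0.548 × 836.4 → ξ₁ = 458.3 mol.
Yield of U: 1ξ₂ / 836.4 = 0.593 → ξ₂ = 496 mol.
Outlet amounts (n = n₀ + Σ ν·ξ):
  M: 836.4 − 1(458.3) = 378.1
  V: 0 + 2(458.3) − 1(496) = 420.7
  U: 0 + 1(496) = 496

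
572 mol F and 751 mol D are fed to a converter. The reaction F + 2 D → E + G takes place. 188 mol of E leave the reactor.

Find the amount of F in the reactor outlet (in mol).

For E: n = n₀ + 1ξ → 188 = 0 + 1ξ, giving ξ = 188 mol.
Outlet amounts (n = n₀ + ν ξ):
  F: 572 − 1(188) = 384
  D: 751 − 2(188) = 375
  E: 0 + 1(188) = 188
  G: 0 + 1(188) = 188

384 mol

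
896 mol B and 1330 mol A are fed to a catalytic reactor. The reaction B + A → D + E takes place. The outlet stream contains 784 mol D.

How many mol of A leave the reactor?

546 mol

For D: n = n₀ + 1ξ → 784 = 0 + 1ξ, giving ξ = 784 mol.
Outlet amounts (n = n₀ + ν ξ):
  B: 896 − 1(784) = 112
  A: 1330 − 1(784) = 546
  D: 0 + 1(784) = 784
  E: 0 + 1(784) = 784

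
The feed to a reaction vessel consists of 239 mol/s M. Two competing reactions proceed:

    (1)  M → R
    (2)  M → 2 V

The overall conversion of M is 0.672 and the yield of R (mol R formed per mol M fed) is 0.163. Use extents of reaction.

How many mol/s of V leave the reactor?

Yield of R: 1ξ₁ / 239 = 0.163 → ξ₁ = 38.96 mol/s.
Conversion of M: 1ξ₁ + 1ξ₂ = 0.672 × 239 = 160.6 → ξ₂ = 121.7 mol/s.
Outlet amounts (n = n₀ + Σ ν·ξ):
  M: 239 − 1(38.96) − 1(121.7) = 78.39
  R: 0 + 1(38.96) = 38.96
  V: 0 + 2(121.7) = 243.3

243 mol/s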